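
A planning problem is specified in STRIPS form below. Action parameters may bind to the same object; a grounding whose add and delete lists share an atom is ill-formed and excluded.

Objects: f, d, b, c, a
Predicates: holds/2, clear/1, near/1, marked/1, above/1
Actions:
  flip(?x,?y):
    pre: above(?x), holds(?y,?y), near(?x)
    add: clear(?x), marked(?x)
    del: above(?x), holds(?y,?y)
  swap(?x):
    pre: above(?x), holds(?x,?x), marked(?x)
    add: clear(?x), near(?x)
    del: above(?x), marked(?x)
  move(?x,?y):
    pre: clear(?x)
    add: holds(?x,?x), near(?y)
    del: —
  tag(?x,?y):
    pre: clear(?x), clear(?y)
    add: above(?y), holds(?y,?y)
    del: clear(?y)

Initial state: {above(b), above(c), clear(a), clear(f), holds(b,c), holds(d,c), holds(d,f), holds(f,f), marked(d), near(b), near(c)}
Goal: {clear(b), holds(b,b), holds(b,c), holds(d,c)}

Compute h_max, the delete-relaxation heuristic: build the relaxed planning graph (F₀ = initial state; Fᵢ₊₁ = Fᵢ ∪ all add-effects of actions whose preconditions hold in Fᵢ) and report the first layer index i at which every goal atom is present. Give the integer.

F0 = init (11 atoms)
F1 = F0 ∪ {above(a), above(f), clear(b), clear(c), holds(a,a), marked(b), marked(c), near(a), near(d), near(f)}  (21 atoms)
F2 = F1 ∪ {holds(b,b), holds(c,c), marked(a), marked(f)}  (25 atoms)
goal ⊆ F2  ⇒  h_max = 2

2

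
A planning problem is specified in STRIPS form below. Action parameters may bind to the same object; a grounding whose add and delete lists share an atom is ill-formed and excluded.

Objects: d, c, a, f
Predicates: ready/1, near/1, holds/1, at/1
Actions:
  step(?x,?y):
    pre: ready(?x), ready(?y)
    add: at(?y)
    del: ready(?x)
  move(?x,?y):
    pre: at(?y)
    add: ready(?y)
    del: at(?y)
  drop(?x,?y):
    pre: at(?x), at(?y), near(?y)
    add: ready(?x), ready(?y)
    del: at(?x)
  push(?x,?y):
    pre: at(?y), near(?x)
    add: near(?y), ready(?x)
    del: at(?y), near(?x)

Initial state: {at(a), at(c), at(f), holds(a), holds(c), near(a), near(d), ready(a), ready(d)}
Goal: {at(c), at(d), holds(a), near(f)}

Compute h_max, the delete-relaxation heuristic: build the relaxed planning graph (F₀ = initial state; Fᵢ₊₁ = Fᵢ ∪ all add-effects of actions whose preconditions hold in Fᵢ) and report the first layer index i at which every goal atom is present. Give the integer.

F0 = init (9 atoms)
F1 = F0 ∪ {at(d), near(c), near(f), ready(c), ready(f)}  (14 atoms)
goal ⊆ F1  ⇒  h_max = 1

1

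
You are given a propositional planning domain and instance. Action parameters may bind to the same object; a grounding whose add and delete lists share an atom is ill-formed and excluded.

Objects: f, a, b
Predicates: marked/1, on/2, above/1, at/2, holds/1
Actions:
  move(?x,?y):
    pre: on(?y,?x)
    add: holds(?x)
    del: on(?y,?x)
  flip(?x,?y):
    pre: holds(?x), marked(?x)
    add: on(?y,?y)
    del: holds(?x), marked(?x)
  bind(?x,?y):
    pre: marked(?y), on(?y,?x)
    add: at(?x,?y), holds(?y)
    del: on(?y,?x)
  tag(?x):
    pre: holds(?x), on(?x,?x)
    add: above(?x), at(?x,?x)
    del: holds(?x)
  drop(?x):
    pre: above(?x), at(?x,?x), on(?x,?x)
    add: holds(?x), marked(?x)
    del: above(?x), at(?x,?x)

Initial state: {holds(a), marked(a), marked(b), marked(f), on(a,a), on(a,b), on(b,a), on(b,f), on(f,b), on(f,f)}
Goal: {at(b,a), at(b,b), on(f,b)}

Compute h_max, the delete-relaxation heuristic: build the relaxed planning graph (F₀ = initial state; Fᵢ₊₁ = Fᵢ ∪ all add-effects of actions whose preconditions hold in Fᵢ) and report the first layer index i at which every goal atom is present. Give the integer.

F0 = init (10 atoms)
F1 = F0 ∪ {above(a), at(a,a), at(a,b), at(b,a), at(b,f), at(f,b), at(f,f), holds(b), holds(f), on(b,b)}  (20 atoms)
F2 = F1 ∪ {above(b), above(f), at(b,b)}  (23 atoms)
goal ⊆ F2  ⇒  h_max = 2

2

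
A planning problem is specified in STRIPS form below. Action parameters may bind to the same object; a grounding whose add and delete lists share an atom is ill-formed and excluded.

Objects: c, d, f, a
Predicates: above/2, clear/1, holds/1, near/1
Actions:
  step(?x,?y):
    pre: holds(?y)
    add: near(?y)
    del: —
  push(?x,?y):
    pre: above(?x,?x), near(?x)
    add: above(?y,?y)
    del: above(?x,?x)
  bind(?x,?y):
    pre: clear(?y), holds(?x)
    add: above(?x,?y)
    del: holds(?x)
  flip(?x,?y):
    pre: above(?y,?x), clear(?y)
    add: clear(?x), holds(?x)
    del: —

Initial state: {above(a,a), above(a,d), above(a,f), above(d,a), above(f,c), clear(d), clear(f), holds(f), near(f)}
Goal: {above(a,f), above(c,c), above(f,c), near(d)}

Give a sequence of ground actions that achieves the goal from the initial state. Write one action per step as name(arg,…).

bind(f,d); flip(c,f); bind(c,c); flip(d,f); step(c,d)

1. bind(f,d)  →  {above(a,a), above(a,d), above(a,f), above(d,a), above(f,c), above(f,d), clear(d), clear(f), near(f)}
2. flip(c,f)  →  {above(a,a), above(a,d), above(a,f), above(d,a), above(f,c), above(f,d), clear(c), clear(d), clear(f), holds(c), near(f)}
3. bind(c,c)  →  {above(a,a), above(a,d), above(a,f), above(c,c), above(d,a), above(f,c), above(f,d), clear(c), clear(d), clear(f), near(f)}
4. flip(d,f)  →  {above(a,a), above(a,d), above(a,f), above(c,c), above(d,a), above(f,c), above(f,d), clear(c), clear(d), clear(f), holds(d), near(f)}
5. step(c,d)  →  {above(a,a), above(a,d), above(a,f), above(c,c), above(d,a), above(f,c), above(f,d), clear(c), clear(d), clear(f), holds(d), near(d), near(f)}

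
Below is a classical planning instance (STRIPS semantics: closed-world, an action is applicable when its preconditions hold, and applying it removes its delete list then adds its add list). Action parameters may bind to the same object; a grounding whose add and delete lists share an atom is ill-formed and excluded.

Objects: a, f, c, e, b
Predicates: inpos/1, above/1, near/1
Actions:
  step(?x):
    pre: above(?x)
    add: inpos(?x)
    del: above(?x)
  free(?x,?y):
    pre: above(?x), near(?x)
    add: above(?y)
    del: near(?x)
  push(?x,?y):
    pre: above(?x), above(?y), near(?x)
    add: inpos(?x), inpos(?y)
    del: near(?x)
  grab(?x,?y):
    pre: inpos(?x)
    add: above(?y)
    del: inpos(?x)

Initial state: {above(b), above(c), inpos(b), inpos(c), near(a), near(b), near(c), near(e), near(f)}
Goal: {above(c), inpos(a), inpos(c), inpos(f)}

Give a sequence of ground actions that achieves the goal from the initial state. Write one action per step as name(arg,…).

1. free(c,a)  →  {above(a), above(b), above(c), inpos(b), inpos(c), near(a), near(b), near(e), near(f)}
2. free(a,f)  →  {above(a), above(b), above(c), above(f), inpos(b), inpos(c), near(b), near(e), near(f)}
3. push(f,a)  →  {above(a), above(b), above(c), above(f), inpos(a), inpos(b), inpos(c), inpos(f), near(b), near(e)}

free(c,a); free(a,f); push(f,a)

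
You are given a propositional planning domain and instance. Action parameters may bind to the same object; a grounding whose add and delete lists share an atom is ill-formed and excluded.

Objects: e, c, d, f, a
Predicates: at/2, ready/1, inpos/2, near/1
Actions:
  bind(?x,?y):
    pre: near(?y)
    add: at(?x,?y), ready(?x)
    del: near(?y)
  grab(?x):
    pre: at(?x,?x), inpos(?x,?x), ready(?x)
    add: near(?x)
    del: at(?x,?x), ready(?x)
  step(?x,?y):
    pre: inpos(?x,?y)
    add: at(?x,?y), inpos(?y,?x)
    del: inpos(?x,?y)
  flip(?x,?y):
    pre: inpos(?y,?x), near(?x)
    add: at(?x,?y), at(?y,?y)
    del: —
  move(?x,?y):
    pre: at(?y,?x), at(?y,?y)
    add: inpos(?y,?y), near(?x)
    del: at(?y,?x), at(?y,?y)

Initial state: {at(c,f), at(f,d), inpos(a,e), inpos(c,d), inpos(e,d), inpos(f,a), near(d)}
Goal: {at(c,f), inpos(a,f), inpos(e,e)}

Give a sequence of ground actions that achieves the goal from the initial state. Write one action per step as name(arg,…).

step(f,a); flip(d,e); move(e,e)

1. step(f,a)  →  {at(c,f), at(f,a), at(f,d), inpos(a,e), inpos(a,f), inpos(c,d), inpos(e,d), near(d)}
2. flip(d,e)  →  {at(c,f), at(d,e), at(e,e), at(f,a), at(f,d), inpos(a,e), inpos(a,f), inpos(c,d), inpos(e,d), near(d)}
3. move(e,e)  →  {at(c,f), at(d,e), at(f,a), at(f,d), inpos(a,e), inpos(a,f), inpos(c,d), inpos(e,d), inpos(e,e), near(d), near(e)}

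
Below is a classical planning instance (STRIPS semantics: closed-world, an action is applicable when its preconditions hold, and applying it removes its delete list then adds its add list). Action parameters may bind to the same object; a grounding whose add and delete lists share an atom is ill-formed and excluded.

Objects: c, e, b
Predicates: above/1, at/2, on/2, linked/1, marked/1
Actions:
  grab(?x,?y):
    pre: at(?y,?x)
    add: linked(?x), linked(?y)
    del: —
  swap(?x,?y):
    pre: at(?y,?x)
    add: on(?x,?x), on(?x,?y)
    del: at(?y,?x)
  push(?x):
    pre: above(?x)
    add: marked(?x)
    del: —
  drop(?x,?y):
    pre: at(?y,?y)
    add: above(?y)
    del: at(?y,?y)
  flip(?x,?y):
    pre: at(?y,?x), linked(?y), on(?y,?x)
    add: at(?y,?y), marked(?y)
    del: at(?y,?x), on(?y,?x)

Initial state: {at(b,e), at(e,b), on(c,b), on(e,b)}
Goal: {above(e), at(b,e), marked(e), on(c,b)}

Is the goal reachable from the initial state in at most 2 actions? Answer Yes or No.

1. grab(e,b)  →  {at(b,e), at(e,b), linked(b), linked(e), on(c,b), on(e,b)}
2. flip(b,e)  →  {at(b,e), at(e,e), linked(b), linked(e), marked(e), on(c,b)}
3. drop(c,e)  →  {above(e), at(b,e), linked(b), linked(e), marked(e), on(c,b)}
optimal plan length = 3; 3 > 2

No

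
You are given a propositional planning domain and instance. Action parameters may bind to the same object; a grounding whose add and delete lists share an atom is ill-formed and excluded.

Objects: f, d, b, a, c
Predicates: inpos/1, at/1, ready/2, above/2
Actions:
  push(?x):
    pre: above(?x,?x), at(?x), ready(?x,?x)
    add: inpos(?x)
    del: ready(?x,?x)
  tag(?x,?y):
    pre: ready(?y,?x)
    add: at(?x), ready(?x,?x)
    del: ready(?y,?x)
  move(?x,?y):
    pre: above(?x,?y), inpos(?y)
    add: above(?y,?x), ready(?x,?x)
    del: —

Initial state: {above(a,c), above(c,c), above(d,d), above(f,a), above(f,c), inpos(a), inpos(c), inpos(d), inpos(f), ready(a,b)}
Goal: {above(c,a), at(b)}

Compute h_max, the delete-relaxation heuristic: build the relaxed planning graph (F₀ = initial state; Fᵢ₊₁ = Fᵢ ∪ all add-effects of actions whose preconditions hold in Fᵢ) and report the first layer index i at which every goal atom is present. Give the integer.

F0 = init (10 atoms)
F1 = F0 ∪ {above(a,f), above(c,a), above(c,f), at(b), ready(a,a), ready(b,b), ready(c,c), ready(d,d), ready(f,f)}  (19 atoms)
goal ⊆ F1  ⇒  h_max = 1

1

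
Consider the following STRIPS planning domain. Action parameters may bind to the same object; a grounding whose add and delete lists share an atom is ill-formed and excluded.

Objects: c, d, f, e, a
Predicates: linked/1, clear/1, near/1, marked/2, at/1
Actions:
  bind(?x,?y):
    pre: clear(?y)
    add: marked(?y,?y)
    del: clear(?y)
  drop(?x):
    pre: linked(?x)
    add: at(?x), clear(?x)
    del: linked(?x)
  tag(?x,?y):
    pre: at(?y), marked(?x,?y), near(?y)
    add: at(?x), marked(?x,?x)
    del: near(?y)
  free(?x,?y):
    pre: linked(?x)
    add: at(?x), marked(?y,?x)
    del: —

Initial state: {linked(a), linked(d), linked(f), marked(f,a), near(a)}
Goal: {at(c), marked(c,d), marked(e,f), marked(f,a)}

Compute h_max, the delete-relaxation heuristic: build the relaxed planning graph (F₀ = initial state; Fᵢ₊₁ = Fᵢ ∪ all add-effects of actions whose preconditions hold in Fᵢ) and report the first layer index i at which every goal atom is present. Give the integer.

2

F0 = init (5 atoms)
F1 = F0 ∪ {at(a), at(d), at(f), clear(a), clear(d), clear(f), marked(a,a), marked(a,d), marked(a,f), marked(c,a), marked(c,d), marked(c,f), marked(d,a), marked(d,d), marked(d,f), marked(e,a), marked(e,d), marked(e,f), marked(f,d), marked(f,f)}  (25 atoms)
F2 = F1 ∪ {at(c), at(e), marked(c,c), marked(e,e)}  (29 atoms)
goal ⊆ F2  ⇒  h_max = 2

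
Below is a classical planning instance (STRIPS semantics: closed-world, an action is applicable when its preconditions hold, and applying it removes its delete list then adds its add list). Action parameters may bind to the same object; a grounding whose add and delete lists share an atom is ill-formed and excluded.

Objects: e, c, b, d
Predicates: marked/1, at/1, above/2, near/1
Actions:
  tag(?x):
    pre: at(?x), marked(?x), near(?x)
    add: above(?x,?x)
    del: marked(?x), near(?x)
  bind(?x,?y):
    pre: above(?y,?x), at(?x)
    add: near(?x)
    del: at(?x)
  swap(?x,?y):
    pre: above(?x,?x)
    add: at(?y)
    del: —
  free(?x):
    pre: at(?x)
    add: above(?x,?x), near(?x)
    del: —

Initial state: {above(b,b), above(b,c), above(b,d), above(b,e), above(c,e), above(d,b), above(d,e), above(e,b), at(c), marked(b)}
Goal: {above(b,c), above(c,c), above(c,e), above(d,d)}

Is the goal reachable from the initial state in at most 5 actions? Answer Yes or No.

Yes

1. swap(b,d)  →  {above(b,b), above(b,c), above(b,d), above(b,e), above(c,e), above(d,b), above(d,e), above(e,b), at(c), at(d), marked(b)}
2. free(c)  →  {above(b,b), above(b,c), above(b,d), above(b,e), above(c,c), above(c,e), above(d,b), above(d,e), above(e,b), at(c), at(d), marked(b), near(c)}
3. free(d)  →  {above(b,b), above(b,c), above(b,d), above(b,e), above(c,c), above(c,e), above(d,b), above(d,d), above(d,e), above(e,b), at(c), at(d), marked(b), near(c), near(d)}
optimal plan length = 3; 3 ≤ 5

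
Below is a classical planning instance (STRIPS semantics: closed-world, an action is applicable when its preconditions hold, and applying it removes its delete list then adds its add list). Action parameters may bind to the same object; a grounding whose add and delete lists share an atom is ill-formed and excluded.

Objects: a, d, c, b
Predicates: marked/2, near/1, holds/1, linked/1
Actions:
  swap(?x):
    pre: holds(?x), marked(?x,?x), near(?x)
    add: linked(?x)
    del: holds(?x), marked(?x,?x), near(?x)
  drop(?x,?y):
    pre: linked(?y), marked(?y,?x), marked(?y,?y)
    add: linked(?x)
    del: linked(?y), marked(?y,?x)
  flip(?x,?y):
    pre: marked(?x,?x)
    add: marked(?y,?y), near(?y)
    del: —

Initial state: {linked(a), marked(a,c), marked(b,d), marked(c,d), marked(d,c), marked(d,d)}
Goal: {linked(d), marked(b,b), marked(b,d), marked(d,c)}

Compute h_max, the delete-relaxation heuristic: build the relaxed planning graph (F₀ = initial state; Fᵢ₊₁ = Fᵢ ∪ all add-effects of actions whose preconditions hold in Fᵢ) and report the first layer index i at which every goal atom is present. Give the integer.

3

F0 = init (6 atoms)
F1 = F0 ∪ {marked(a,a), marked(b,b), marked(c,c), near(a), near(b), near(c), near(d)}  (13 atoms)
F2 = F1 ∪ {linked(c)}  (14 atoms)
F3 = F2 ∪ {linked(d)}  (15 atoms)
goal ⊆ F3  ⇒  h_max = 3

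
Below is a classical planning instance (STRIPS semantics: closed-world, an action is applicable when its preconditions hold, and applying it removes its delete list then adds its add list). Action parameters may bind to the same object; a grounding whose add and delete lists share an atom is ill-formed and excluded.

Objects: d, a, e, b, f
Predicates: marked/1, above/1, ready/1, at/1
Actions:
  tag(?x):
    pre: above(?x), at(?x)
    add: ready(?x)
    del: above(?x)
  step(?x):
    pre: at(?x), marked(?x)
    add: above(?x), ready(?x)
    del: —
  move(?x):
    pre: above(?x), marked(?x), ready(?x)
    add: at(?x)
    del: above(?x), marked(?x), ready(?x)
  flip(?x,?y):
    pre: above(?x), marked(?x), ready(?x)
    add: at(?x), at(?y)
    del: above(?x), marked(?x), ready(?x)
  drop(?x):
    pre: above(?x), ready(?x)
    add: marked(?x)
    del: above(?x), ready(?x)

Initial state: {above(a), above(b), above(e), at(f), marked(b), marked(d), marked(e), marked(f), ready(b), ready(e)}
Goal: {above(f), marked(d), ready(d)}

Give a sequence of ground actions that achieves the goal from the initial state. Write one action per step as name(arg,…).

1. step(f)  →  {above(a), above(b), above(e), above(f), at(f), marked(b), marked(d), marked(e), marked(f), ready(b), ready(e), ready(f)}
2. flip(e,d)  →  {above(a), above(b), above(f), at(d), at(e), at(f), marked(b), marked(d), marked(f), ready(b), ready(f)}
3. step(d)  →  {above(a), above(b), above(d), above(f), at(d), at(e), at(f), marked(b), marked(d), marked(f), ready(b), ready(d), ready(f)}

step(f); flip(e,d); step(d)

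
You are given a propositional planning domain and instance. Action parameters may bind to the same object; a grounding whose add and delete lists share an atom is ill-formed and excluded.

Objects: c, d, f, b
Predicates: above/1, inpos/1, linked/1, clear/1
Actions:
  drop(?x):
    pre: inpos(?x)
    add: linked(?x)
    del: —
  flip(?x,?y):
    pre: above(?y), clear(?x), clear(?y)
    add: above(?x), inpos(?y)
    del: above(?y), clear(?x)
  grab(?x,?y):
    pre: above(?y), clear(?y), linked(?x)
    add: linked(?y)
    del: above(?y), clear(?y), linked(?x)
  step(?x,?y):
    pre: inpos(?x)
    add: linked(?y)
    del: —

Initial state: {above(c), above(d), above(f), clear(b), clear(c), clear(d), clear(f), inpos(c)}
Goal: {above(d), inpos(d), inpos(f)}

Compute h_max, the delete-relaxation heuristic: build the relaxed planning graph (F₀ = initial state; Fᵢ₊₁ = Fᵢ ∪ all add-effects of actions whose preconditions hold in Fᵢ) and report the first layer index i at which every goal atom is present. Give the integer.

1

F0 = init (8 atoms)
F1 = F0 ∪ {above(b), inpos(d), inpos(f), linked(b), linked(c), linked(d), linked(f)}  (15 atoms)
goal ⊆ F1  ⇒  h_max = 1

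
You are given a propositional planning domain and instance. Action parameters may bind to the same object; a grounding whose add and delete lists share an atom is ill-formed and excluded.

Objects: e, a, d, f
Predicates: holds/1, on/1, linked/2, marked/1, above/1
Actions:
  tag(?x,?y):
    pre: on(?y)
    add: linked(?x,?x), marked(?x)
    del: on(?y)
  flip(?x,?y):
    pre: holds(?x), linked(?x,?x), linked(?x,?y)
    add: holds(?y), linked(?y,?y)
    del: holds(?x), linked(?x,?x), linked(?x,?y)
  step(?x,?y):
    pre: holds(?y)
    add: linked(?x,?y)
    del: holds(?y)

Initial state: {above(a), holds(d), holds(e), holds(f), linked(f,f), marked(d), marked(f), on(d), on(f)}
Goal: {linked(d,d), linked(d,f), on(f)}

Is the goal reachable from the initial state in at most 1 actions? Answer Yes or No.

1. tag(d,d)  →  {above(a), holds(d), holds(e), holds(f), linked(d,d), linked(f,f), marked(d), marked(f), on(f)}
2. step(d,f)  →  {above(a), holds(d), holds(e), linked(d,d), linked(d,f), linked(f,f), marked(d), marked(f), on(f)}
optimal plan length = 2; 2 > 1

No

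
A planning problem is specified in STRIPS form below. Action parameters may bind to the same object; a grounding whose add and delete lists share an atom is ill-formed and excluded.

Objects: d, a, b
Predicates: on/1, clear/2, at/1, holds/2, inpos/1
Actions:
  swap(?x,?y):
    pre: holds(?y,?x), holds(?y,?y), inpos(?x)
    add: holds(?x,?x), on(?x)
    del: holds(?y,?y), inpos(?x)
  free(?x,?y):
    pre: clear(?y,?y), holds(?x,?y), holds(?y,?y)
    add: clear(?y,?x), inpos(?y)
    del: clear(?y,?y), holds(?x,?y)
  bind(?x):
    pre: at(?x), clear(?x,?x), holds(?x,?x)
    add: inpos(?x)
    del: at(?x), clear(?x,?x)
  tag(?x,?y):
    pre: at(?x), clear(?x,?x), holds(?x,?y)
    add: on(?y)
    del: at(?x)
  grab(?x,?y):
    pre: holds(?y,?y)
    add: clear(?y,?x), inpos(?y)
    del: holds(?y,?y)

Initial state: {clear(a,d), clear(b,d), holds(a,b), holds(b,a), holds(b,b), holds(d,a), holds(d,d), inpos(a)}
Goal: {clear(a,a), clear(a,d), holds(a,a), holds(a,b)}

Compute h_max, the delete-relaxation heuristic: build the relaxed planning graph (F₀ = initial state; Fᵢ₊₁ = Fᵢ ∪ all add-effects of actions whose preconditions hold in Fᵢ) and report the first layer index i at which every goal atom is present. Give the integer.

F0 = init (8 atoms)
F1 = F0 ∪ {clear(b,a), clear(b,b), clear(d,a), clear(d,b), clear(d,d), holds(a,a), inpos(b), inpos(d), on(a)}  (17 atoms)
F2 = F1 ∪ {clear(a,a), clear(a,b), on(b)}  (20 atoms)
goal ⊆ F2  ⇒  h_max = 2

2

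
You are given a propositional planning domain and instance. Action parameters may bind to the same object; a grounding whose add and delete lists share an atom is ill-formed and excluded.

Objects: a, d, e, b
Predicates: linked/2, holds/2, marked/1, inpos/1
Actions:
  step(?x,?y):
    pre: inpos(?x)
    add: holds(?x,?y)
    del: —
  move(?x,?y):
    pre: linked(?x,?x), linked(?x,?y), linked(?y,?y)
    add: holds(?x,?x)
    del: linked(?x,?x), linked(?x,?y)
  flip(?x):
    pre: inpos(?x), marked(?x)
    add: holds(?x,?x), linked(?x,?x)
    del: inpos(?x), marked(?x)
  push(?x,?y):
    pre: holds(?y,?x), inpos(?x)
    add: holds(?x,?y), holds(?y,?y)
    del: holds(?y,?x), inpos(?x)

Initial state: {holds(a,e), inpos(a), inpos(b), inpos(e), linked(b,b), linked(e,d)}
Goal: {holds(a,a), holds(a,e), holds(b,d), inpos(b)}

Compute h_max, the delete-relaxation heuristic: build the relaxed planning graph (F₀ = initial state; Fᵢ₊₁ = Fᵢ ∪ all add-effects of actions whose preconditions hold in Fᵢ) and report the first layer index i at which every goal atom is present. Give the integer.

1

F0 = init (6 atoms)
F1 = F0 ∪ {holds(a,a), holds(a,b), holds(a,d), holds(b,a), holds(b,b), holds(b,d), holds(b,e), holds(e,a), holds(e,b), holds(e,d), holds(e,e)}  (17 atoms)
goal ⊆ F1  ⇒  h_max = 1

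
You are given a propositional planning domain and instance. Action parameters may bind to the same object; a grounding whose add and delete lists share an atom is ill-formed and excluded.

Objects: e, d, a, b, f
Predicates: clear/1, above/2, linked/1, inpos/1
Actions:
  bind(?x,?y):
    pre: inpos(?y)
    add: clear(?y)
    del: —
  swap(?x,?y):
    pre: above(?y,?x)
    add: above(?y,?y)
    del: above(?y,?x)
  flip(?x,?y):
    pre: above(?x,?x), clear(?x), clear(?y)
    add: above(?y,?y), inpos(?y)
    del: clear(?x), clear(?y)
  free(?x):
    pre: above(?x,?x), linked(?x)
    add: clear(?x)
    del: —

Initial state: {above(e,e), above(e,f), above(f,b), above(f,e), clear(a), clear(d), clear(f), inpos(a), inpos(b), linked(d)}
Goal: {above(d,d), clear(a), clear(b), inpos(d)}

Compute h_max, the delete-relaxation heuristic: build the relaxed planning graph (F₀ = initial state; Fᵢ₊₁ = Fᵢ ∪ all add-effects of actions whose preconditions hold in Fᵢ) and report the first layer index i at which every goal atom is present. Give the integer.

F0 = init (10 atoms)
F1 = F0 ∪ {above(f,f), clear(b)}  (12 atoms)
F2 = F1 ∪ {above(a,a), above(b,b), above(d,d), inpos(d), inpos(f)}  (17 atoms)
goal ⊆ F2  ⇒  h_max = 2

2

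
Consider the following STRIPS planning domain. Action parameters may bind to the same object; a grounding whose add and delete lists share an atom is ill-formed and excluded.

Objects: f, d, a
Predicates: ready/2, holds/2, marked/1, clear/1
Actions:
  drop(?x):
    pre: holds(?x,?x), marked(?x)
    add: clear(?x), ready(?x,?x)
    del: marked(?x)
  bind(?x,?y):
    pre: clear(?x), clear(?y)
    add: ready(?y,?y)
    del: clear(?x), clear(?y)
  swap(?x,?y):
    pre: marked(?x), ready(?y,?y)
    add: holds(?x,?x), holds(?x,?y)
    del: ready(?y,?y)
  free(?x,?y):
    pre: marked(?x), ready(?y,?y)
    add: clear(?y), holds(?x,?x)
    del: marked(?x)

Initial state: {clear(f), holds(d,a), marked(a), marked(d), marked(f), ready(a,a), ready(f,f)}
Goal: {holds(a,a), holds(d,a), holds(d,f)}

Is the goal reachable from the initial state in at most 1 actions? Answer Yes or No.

No

1. swap(d,f)  →  {clear(f), holds(d,a), holds(d,d), holds(d,f), marked(a), marked(d), marked(f), ready(a,a)}
2. swap(a,a)  →  {clear(f), holds(a,a), holds(d,a), holds(d,d), holds(d,f), marked(a), marked(d), marked(f)}
optimal plan length = 2; 2 > 1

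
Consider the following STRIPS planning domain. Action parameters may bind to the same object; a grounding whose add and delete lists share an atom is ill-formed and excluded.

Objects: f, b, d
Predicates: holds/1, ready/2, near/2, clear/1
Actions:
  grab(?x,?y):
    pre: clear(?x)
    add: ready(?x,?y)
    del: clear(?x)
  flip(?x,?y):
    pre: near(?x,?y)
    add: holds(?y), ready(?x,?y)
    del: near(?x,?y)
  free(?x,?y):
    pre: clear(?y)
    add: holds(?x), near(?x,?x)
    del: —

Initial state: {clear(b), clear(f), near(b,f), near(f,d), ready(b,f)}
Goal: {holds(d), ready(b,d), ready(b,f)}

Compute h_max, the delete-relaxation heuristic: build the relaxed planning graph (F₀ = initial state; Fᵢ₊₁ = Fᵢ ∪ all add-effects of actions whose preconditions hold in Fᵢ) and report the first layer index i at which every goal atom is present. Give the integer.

1

F0 = init (5 atoms)
F1 = F0 ∪ {holds(b), holds(d), holds(f), near(b,b), near(d,d), near(f,f), ready(b,b), ready(b,d), ready(f,b), ready(f,d), ready(f,f)}  (16 atoms)
goal ⊆ F1  ⇒  h_max = 1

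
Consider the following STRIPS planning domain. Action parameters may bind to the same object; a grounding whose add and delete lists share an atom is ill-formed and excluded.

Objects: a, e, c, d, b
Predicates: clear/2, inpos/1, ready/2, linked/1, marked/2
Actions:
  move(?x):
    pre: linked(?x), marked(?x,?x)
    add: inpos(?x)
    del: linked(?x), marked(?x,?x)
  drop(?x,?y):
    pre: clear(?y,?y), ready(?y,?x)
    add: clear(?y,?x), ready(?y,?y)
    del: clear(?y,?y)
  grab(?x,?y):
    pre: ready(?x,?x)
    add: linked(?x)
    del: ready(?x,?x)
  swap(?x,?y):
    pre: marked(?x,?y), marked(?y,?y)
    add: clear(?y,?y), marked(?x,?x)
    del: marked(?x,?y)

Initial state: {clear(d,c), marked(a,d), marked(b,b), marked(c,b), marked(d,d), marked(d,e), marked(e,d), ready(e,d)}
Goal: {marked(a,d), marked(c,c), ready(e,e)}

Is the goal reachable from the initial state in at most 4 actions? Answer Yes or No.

Yes

1. swap(e,d)  →  {clear(d,c), clear(d,d), marked(a,d), marked(b,b), marked(c,b), marked(d,d), marked(d,e), marked(e,e), ready(e,d)}
2. swap(c,b)  →  {clear(b,b), clear(d,c), clear(d,d), marked(a,d), marked(b,b), marked(c,c), marked(d,d), marked(d,e), marked(e,e), ready(e,d)}
3. swap(d,e)  →  {clear(b,b), clear(d,c), clear(d,d), clear(e,e), marked(a,d), marked(b,b), marked(c,c), marked(d,d), marked(e,e), ready(e,d)}
4. drop(d,e)  →  {clear(b,b), clear(d,c), clear(d,d), clear(e,d), marked(a,d), marked(b,b), marked(c,c), marked(d,d), marked(e,e), ready(e,d), ready(e,e)}
optimal plan length = 4; 4 ≤ 4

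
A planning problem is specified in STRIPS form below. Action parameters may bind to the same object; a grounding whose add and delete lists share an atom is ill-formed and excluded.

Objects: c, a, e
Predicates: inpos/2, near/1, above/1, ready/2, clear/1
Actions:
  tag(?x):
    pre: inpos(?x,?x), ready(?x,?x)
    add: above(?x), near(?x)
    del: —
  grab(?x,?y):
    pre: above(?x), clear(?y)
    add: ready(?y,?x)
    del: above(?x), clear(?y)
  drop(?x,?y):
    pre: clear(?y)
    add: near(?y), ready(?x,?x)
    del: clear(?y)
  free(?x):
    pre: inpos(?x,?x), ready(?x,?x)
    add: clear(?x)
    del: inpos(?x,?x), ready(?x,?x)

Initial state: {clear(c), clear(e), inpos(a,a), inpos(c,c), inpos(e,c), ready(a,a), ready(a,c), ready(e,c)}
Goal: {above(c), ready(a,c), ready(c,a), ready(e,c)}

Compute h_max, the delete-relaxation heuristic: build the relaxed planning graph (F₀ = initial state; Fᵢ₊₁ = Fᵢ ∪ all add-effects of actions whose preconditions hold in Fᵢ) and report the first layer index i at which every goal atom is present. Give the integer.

2

F0 = init (8 atoms)
F1 = F0 ∪ {above(a), clear(a), near(a), near(c), near(e), ready(c,c), ready(e,e)}  (15 atoms)
F2 = F1 ∪ {above(c), ready(c,a), ready(e,a)}  (18 atoms)
goal ⊆ F2  ⇒  h_max = 2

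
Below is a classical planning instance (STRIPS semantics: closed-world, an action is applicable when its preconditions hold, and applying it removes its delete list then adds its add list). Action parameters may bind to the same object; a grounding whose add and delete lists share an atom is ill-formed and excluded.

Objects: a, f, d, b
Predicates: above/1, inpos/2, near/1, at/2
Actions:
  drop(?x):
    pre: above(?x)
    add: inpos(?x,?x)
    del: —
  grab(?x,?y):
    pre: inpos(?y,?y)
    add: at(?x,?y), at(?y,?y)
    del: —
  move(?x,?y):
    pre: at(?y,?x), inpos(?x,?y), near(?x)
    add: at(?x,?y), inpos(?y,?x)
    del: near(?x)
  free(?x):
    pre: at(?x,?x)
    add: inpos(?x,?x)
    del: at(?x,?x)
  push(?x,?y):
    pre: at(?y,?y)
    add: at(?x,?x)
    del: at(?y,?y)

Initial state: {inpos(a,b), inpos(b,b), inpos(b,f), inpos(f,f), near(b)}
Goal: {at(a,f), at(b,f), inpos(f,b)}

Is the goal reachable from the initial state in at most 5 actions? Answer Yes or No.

Yes

1. grab(a,f)  →  {at(a,f), at(f,f), inpos(a,b), inpos(b,b), inpos(b,f), inpos(f,f), near(b)}
2. grab(f,b)  →  {at(a,f), at(b,b), at(f,b), at(f,f), inpos(a,b), inpos(b,b), inpos(b,f), inpos(f,f), near(b)}
3. move(b,f)  →  {at(a,f), at(b,b), at(b,f), at(f,b), at(f,f), inpos(a,b), inpos(b,b), inpos(b,f), inpos(f,b), inpos(f,f)}
optimal plan length = 3; 3 ≤ 5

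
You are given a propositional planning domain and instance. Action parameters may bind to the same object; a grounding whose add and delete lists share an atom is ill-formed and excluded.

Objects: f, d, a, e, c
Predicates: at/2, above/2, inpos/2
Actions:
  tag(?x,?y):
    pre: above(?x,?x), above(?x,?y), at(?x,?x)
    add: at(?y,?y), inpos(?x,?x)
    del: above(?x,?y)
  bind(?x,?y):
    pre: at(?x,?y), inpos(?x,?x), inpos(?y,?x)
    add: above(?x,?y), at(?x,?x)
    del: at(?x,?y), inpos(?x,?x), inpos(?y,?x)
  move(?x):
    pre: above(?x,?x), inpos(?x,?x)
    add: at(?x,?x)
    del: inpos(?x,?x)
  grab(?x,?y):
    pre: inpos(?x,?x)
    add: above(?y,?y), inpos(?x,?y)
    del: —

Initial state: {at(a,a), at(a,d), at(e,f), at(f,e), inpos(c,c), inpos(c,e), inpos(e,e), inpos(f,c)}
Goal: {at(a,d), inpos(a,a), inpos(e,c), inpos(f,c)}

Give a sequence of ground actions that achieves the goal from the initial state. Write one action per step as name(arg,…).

grab(e,a); tag(a,a); grab(e,c)

1. grab(e,a)  →  {above(a,a), at(a,a), at(a,d), at(e,f), at(f,e), inpos(c,c), inpos(c,e), inpos(e,a), inpos(e,e), inpos(f,c)}
2. tag(a,a)  →  {at(a,a), at(a,d), at(e,f), at(f,e), inpos(a,a), inpos(c,c), inpos(c,e), inpos(e,a), inpos(e,e), inpos(f,c)}
3. grab(e,c)  →  {above(c,c), at(a,a), at(a,d), at(e,f), at(f,e), inpos(a,a), inpos(c,c), inpos(c,e), inpos(e,a), inpos(e,c), inpos(e,e), inpos(f,c)}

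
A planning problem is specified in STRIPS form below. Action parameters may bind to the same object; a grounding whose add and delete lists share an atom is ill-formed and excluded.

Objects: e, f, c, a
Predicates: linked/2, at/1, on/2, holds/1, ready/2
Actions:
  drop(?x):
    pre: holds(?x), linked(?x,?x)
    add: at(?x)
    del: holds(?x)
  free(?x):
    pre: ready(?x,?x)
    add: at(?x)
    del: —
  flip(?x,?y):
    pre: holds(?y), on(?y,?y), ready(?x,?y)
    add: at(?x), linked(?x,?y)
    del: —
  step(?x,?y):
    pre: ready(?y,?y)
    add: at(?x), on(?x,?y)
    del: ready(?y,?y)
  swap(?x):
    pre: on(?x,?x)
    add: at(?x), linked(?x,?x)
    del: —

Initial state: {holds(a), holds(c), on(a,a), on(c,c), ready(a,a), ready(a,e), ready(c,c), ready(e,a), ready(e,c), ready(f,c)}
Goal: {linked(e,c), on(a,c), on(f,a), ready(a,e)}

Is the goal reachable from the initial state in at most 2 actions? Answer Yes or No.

1. flip(e,c)  →  {at(e), holds(a), holds(c), linked(e,c), on(a,a), on(c,c), ready(a,a), ready(a,e), ready(c,c), ready(e,a), ready(e,c), ready(f,c)}
2. step(f,a)  →  {at(e), at(f), holds(a), holds(c), linked(e,c), on(a,a), on(c,c), on(f,a), ready(a,e), ready(c,c), ready(e,a), ready(e,c), ready(f,c)}
3. step(a,c)  →  {at(a), at(e), at(f), holds(a), holds(c), linked(e,c), on(a,a), on(a,c), on(c,c), on(f,a), ready(a,e), ready(e,a), ready(e,c), ready(f,c)}
optimal plan length = 3; 3 > 2

No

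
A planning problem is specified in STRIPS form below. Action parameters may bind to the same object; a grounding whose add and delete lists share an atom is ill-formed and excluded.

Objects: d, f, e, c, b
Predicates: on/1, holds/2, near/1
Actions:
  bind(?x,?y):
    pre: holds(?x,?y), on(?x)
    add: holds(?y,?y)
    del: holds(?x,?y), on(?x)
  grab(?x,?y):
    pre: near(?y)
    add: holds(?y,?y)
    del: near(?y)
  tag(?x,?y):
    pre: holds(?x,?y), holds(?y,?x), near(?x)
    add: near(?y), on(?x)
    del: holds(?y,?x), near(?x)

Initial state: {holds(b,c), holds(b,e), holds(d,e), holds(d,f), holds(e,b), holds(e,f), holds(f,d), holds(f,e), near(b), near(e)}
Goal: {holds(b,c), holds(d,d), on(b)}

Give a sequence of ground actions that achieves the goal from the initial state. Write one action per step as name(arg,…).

1. tag(e,f)  →  {holds(b,c), holds(b,e), holds(d,e), holds(d,f), holds(e,b), holds(e,f), holds(f,d), near(b), near(f), on(e)}
2. tag(f,d)  →  {holds(b,c), holds(b,e), holds(d,e), holds(e,b), holds(e,f), holds(f,d), near(b), near(d), on(e), on(f)}
3. bind(f,d)  →  {holds(b,c), holds(b,e), holds(d,d), holds(d,e), holds(e,b), holds(e,f), near(b), near(d), on(e)}
4. tag(b,e)  →  {holds(b,c), holds(b,e), holds(d,d), holds(d,e), holds(e,f), near(d), near(e), on(b), on(e)}

tag(e,f); tag(f,d); bind(f,d); tag(b,e)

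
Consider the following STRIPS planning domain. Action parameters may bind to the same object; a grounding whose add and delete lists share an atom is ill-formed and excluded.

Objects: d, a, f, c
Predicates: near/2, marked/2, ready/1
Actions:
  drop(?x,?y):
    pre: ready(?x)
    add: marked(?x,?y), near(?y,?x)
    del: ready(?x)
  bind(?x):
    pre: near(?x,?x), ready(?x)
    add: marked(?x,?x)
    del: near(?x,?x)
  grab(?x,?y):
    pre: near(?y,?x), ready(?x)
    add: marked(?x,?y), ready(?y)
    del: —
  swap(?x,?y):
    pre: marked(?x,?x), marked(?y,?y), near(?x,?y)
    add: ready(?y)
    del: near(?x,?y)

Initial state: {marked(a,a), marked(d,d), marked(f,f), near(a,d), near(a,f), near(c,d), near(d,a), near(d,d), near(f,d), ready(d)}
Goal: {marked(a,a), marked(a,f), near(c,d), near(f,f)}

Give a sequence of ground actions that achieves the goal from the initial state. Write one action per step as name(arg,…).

grab(d,a); drop(a,f); grab(d,f); drop(f,f)

1. grab(d,a)  →  {marked(a,a), marked(d,a), marked(d,d), marked(f,f), near(a,d), near(a,f), near(c,d), near(d,a), near(d,d), near(f,d), ready(a), ready(d)}
2. drop(a,f)  →  {marked(a,a), marked(a,f), marked(d,a), marked(d,d), marked(f,f), near(a,d), near(a,f), near(c,d), near(d,a), near(d,d), near(f,a), near(f,d), ready(d)}
3. grab(d,f)  →  {marked(a,a), marked(a,f), marked(d,a), marked(d,d), marked(d,f), marked(f,f), near(a,d), near(a,f), near(c,d), near(d,a), near(d,d), near(f,a), near(f,d), ready(d), ready(f)}
4. drop(f,f)  →  {marked(a,a), marked(a,f), marked(d,a), marked(d,d), marked(d,f), marked(f,f), near(a,d), near(a,f), near(c,d), near(d,a), near(d,d), near(f,a), near(f,d), near(f,f), ready(d)}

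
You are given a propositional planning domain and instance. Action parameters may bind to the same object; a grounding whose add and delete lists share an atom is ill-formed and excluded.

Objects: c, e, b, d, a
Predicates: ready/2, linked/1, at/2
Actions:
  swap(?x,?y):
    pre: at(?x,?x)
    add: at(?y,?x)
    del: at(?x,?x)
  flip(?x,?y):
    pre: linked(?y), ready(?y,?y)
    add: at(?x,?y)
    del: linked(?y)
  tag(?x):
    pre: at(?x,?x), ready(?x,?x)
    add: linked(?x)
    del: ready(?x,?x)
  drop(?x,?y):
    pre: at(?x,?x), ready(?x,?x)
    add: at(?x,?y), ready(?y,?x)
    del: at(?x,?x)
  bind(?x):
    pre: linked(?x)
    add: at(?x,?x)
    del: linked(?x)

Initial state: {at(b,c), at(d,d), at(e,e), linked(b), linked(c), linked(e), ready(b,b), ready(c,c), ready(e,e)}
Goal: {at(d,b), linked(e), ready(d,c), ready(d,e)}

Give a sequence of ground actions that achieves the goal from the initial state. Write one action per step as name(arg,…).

flip(c,c); flip(d,b); drop(c,d); drop(e,d)

1. flip(c,c)  →  {at(b,c), at(c,c), at(d,d), at(e,e), linked(b), linked(e), ready(b,b), ready(c,c), ready(e,e)}
2. flip(d,b)  →  {at(b,c), at(c,c), at(d,b), at(d,d), at(e,e), linked(e), ready(b,b), ready(c,c), ready(e,e)}
3. drop(c,d)  →  {at(b,c), at(c,d), at(d,b), at(d,d), at(e,e), linked(e), ready(b,b), ready(c,c), ready(d,c), ready(e,e)}
4. drop(e,d)  →  {at(b,c), at(c,d), at(d,b), at(d,d), at(e,d), linked(e), ready(b,b), ready(c,c), ready(d,c), ready(d,e), ready(e,e)}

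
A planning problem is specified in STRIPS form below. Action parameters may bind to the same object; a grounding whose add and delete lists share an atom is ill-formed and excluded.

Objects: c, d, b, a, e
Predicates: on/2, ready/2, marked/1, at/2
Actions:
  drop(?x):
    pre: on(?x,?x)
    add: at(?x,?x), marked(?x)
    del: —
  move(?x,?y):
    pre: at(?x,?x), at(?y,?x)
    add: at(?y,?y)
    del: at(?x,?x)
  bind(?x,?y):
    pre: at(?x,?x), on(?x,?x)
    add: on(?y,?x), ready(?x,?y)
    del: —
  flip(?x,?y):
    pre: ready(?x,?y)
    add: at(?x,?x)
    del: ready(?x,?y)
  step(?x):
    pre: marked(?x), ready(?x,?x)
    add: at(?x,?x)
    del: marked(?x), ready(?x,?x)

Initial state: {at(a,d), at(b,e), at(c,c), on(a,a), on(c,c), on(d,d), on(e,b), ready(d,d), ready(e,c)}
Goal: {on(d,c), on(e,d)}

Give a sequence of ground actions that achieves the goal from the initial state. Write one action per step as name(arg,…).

1. drop(d)  →  {at(a,d), at(b,e), at(c,c), at(d,d), marked(d), on(a,a), on(c,c), on(d,d), on(e,b), ready(d,d), ready(e,c)}
2. bind(c,d)  →  {at(a,d), at(b,e), at(c,c), at(d,d), marked(d), on(a,a), on(c,c), on(d,c), on(d,d), on(e,b), ready(c,d), ready(d,d), ready(e,c)}
3. bind(d,e)  →  {at(a,d), at(b,e), at(c,c), at(d,d), marked(d), on(a,a), on(c,c), on(d,c), on(d,d), on(e,b), on(e,d), ready(c,d), ready(d,d), ready(d,e), ready(e,c)}

drop(d); bind(c,d); bind(d,e)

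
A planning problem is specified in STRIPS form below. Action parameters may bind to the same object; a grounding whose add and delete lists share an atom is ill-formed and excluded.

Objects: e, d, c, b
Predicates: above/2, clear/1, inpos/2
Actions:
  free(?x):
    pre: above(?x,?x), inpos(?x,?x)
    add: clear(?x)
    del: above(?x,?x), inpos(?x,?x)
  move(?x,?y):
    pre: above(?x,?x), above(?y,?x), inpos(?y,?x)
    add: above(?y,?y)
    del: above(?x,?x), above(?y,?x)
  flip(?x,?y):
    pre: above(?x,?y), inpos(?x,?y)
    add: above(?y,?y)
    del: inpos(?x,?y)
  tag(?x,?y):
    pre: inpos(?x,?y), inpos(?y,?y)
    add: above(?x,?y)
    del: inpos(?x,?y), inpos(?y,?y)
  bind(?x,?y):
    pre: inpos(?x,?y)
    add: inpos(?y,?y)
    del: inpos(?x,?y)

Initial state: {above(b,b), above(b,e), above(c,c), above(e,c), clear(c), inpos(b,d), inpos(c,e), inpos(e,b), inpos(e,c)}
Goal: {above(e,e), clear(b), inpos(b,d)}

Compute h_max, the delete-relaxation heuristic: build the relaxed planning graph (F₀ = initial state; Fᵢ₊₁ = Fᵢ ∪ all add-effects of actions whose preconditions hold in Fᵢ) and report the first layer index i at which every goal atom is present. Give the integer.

F0 = init (9 atoms)
F1 = F0 ∪ {above(e,e), inpos(b,b), inpos(c,c), inpos(d,d), inpos(e,e)}  (14 atoms)
F2 = F1 ∪ {above(b,d), above(c,e), above(d,d), above(e,b), clear(b), clear(e)}  (20 atoms)
goal ⊆ F2  ⇒  h_max = 2

2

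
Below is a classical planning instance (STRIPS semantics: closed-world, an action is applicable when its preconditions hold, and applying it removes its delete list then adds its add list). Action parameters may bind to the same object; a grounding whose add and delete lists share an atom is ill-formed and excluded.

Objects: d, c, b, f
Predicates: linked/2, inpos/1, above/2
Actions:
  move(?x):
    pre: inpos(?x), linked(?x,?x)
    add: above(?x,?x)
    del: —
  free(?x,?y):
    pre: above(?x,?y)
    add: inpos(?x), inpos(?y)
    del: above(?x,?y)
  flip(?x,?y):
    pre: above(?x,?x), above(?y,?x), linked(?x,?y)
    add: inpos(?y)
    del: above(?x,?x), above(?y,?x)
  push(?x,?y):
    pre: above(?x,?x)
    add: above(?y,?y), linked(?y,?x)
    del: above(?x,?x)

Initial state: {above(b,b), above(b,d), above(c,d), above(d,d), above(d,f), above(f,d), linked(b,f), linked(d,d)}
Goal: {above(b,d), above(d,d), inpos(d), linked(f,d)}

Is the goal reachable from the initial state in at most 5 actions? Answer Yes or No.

Yes

1. free(d,f)  →  {above(b,b), above(b,d), above(c,d), above(d,d), above(f,d), inpos(d), inpos(f), linked(b,f), linked(d,d)}
2. push(d,f)  →  {above(b,b), above(b,d), above(c,d), above(f,d), above(f,f), inpos(d), inpos(f), linked(b,f), linked(d,d), linked(f,d)}
3. move(d)  →  {above(b,b), above(b,d), above(c,d), above(d,d), above(f,d), above(f,f), inpos(d), inpos(f), linked(b,f), linked(d,d), linked(f,d)}
optimal plan length = 3; 3 ≤ 5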